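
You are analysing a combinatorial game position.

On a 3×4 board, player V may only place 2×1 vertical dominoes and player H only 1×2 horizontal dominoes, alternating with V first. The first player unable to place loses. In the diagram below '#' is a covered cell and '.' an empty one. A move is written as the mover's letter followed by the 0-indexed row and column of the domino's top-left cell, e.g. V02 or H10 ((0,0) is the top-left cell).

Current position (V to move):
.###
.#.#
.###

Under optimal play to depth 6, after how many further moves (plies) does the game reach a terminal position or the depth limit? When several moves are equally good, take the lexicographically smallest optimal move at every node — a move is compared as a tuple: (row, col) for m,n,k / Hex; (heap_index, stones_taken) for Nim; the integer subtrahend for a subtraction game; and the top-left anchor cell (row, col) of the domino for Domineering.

[.###/.#.#/.###] V move#1: V00:+1/####/##.#/.###*, V10:+1/.###/##.#/####
[####/##.#/.###] end (terminal -1, H#2); searched .###/.#.#/.### to 6

PV length from [.###/.#.#/.###]: 1 ply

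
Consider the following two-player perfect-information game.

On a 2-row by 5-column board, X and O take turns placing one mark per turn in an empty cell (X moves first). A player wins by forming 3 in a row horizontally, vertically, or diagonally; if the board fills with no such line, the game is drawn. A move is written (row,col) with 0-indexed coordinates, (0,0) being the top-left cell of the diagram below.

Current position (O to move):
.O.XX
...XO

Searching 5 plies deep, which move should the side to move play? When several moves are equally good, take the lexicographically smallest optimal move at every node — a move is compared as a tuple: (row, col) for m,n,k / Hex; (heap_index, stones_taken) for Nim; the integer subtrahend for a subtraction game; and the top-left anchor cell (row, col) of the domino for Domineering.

ply 1, O at .O.XX/...XO | (0,0)=-1→OO.XX/...XO; (0,2)=+0→.OOXX/...XO*; (1,0)=-1→.O.XX/O..XO; (1,1)=-1→.O.XX/.O.XO; (1,2)=-1→.O.XX/..OXO
ply 2, X at .OOXX/...XO | (0,0)=+0→XOOXX/...XO*; (1,0)=-1→.OOXX/X..XO; (1,1)=-1→.OOXX/.X.XO; (1,2)=-1→.OOXX/..XXO
ply 3, O at XOOXX/...XO | (1,0)=+0→XOOXX/O..XO*; (1,1)=+0→XOOXX/.O.XO; (1,2)=+0→XOOXX/..OXO
ply 4, X at XOOXX/O..XO | (1,1)=+0→XOOXX/OX.XO*; (1,2)=+0→XOOXX/O.XXO
ply 5, O at XOOXX/OX.XO | (1,2)=+0→XOOXX/OXOXO*
ply 6: XOOXX/OXOXO is terminal +0 (X); from .O.XX/...XO depth 5

O's best at [.O.XX/...XO]: (0,2)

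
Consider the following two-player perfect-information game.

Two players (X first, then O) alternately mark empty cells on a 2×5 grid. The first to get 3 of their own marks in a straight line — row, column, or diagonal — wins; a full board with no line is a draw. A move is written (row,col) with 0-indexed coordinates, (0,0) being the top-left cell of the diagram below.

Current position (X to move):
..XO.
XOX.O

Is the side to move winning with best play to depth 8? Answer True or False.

ply 1, X at ..XO./XOX.O | (0,0)=+0→X.XO./XOX.O*; (0,1)=+0→.XXO./XOX.O; (0,4)=+0→..XOX/XOX.O; (1,3)=+0→..XO./XOXXO
ply 2, O at X.XO./XOX.O | (0,1)=+0→XOXO./XOX.O*; (0,4)=-1→X.XOO/XOX.O; (1,3)=-1→X.XO./XOXOO
ply 3, X at XOXO./XOX.O | (0,4)=+0→XOXOX/XOX.O*; (1,3)=+0→XOXO./XOXXO
ply 4, O at XOXOX/XOX.O | (1,3)=+0→XOXOX/XOXOO*
ply 5: XOXOX/XOXOO is terminal +0 (X); from ..XO./XOX.O depth 8

X winning at [..XO./XOX.O]: False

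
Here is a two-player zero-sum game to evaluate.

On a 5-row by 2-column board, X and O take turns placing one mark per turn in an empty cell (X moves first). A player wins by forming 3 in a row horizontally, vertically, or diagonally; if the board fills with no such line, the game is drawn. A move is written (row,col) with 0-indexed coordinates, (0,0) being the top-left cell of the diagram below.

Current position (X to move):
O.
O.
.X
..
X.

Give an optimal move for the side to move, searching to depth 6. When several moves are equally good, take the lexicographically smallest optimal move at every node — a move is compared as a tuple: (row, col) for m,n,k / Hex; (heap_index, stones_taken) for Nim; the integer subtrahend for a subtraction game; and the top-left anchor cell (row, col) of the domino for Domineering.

X's best at [O./O./.X/../X.]: (2,0)

ply 1, X at O./O./.X/../X. | (0,1)=-1→OX/O./.X/../X.; (1,1)=-1→O./OX/.X/../X.; (2,0)=+1→O./O./XX/../X.*; (3,0)=-1→O./O./.X/X./X.; (3,1)=-1→O./O./.X/.X/X.; (4,1)=-1→O./O./.X/../XX
ply 2, O at O./O./XX/../X. | (0,1)=-1→OO/O./XX/../X.*; (1,1)=-1→O./OO/XX/../X.; (3,0)=-1→O./O./XX/O./X.; (3,1)=-1→O./O./XX/.O/X.; (4,1)=-1→O./O./XX/../XO
ply 3, X at OO/O./XX/../X. | (1,1)=+1→OO/OX/XX/../X.*; (3,0)=+1→OO/O./XX/X./X.; (3,1)=+1→OO/O./XX/.X/X.; (4,1)=+1→OO/O./XX/../XX
ply 4, O at OO/OX/XX/../X. | (3,0)=-1→OO/OX/XX/O./X.*; (3,1)=-1→OO/OX/XX/.O/X.; (4,1)=-1→OO/OX/XX/../XO
ply 5, X at OO/OX/XX/O./X. | (3,1)=+1→OO/OX/XX/OX/X.*; (4,1)=+0→OO/OX/XX/O./XX
ply 6: OO/OX/XX/OX/X. is terminal -1 (O); from O./O./.X/../X. depth 6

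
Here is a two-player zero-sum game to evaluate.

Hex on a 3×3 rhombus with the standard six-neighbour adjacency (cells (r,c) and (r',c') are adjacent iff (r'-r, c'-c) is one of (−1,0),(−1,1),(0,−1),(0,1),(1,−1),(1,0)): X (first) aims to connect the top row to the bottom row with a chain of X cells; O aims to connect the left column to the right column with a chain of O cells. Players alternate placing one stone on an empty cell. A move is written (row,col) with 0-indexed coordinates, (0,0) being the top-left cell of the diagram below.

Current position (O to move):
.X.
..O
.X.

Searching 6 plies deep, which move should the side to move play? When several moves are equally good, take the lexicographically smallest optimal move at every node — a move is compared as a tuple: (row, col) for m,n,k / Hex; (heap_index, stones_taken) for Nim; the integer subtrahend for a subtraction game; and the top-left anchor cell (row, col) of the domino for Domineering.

O's best at [.X./..O/.X.]: (1,1)

p1 O@[.X./..O/.X.]: (0,0)[OX./..O/.X.]-1 (0,2)[.XO/..O/.X.]-1 (1,0)[.X./O.O/.X.]-1 (1,1)[.X./.OO/.X.]+1* (2,0)[.X./..O/OX.]-1 (2,2)[.X./..O/.XO]-1
p2 X@[.X./.OO/.X.]: (0,0)[XX./.OO/.X.]-1* (0,2)[.XX/.OO/.X.]-1 (1,0)[.X./XOO/.X.]-1 (2,0)[.X./.OO/XX.]-1 (2,2)[.X./.OO/.XX]-1
p3 O@[XX./.OO/.X.]: (0,2)[XXO/.OO/.X.]+1* (1,0)[XX./OOO/.X.]+1 (2,0)[XX./.OO/OX.]+1 (2,2)[XX./.OO/.XO]+1
p4 X@[XXO/.OO/.X.]: (1,0)[XXO/XOO/.X.]-1* (2,0)[XXO/.OO/XX.]-1 (2,2)[XXO/.OO/.XX]-1
p5 O@[XXO/XOO/.X.]: (2,0)[XXO/XOO/OX.]+1* (2,2)[XXO/XOO/.XO]-1
p6 X@[XXO/XOO/OX.] terminal -1; root [.X./..O/.X.] d6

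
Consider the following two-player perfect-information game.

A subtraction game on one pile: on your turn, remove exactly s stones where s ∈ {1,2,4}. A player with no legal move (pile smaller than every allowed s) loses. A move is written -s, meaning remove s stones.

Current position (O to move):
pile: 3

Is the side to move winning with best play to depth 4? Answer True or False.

O winning at [3]: False

[3] O move#1: -1:-1/2*, -2:-1/1
[2] X move#2: -1:-1/1, -2:+1/0*
[0] end (terminal -1, O#3); searched 3 to 4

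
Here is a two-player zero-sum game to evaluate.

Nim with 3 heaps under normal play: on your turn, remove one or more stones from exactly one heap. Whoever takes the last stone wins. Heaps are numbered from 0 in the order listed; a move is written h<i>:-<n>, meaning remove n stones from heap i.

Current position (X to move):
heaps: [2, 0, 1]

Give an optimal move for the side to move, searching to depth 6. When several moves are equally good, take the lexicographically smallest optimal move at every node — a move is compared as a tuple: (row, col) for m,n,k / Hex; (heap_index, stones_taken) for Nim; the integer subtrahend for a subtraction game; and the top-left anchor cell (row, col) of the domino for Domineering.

X's best at [(2,0,1)]: h0:-1

p1 X@[(2,0,1)]: h0:-1[(1,0,1)]+1* h0:-2[(0,0,1)]-1 h2:-1[(2,0,0)]-1
p2 O@[(1,0,1)]: h0:-1[(0,0,1)]-1* h2:-1[(1,0,0)]-1
p3 X@[(0,0,1)]: h2:-1[(0,0,0)]+1*
p4 O@[(0,0,0)] terminal -1; root [(2,0,1)] d6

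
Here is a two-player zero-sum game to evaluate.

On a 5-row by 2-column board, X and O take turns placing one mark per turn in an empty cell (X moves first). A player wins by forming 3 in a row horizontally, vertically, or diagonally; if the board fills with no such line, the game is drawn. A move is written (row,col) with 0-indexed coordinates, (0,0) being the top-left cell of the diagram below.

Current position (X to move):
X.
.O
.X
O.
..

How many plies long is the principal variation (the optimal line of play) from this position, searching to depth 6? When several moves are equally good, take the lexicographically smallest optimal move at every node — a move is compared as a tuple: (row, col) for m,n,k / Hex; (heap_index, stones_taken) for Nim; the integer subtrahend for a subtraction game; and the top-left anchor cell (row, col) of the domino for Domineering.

PV length from [X./.O/.X/O./..]: 6 plies

[X./.O/.X/O./..] X move#1: (0,1):-1/XX/.O/.X/O./.., (1,0):+0/X./XO/.X/O./..*, (2,0):+0/X./.O/XX/O./.., (3,1):+0/X./.O/.X/OX/.., (4,0):+0/X./.O/.X/O./X., (4,1):+0/X./.O/.X/O./.X
[X./XO/.X/O./..] O move#2: (0,1):-1/XO/XO/.X/O./.., (2,0):+0/X./XO/OX/O./..*, (3,1):-1/X./XO/.X/OO/.., (4,0):-1/X./XO/.X/O./O., (4,1):-1/X./XO/.X/O./.O
[X./XO/OX/O./..] X move#3: (0,1):-1/XX/XO/OX/O./.., (3,1):-1/X./XO/OX/OX/.., (4,0):+0/X./XO/OX/O./X.*, (4,1):-1/X./XO/OX/O./.X
[X./XO/OX/O./X.] O move#4: (0,1):+0/XO/XO/OX/O./X.*, (3,1):+0/X./XO/OX/OO/X., (4,1):+0/X./XO/OX/O./XO
[XO/XO/OX/O./X.] X move#5: (3,1):+0/XO/XO/OX/OX/X.*, (4,1):+0/XO/XO/OX/O./XX
[XO/XO/OX/OX/X.] O move#6: (4,1):+0/XO/XO/OX/OX/XO*
[XO/XO/OX/OX/XO] end (terminal +0, X#7); searched X./.O/.X/O./.. to 6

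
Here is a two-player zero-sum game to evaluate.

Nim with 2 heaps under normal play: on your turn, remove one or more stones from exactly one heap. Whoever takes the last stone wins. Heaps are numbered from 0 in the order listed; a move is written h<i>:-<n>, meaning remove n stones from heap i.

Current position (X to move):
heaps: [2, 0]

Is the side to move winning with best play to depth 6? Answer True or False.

ply 1, X at (2,0) | h0:-1=-1→(1,0); h0:-2=+1→(0,0)*
ply 2: (0,0) is terminal -1 (O); from (2,0) depth 6

X winning at [(2,0)]: True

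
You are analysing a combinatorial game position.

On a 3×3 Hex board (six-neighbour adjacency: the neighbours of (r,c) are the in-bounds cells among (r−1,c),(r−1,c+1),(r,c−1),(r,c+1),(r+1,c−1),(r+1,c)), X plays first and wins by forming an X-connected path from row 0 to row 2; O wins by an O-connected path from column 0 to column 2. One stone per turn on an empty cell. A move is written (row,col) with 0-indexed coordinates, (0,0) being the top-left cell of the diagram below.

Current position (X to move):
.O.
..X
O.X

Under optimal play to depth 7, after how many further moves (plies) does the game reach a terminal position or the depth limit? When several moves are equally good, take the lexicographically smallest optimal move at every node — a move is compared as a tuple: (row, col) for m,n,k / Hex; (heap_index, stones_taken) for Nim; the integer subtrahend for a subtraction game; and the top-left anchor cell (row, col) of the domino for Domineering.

[.O./..X/O.X] X move#1: (0,0):-1/XO./..X/O.X, (0,2):+1/.OX/..X/O.X*, (1,0):-1/.O./X.X/O.X, (1,1):-1/.O./.XX/O.X, (2,1):-1/.O./..X/OXX
[.OX/..X/O.X] end (terminal -1, O#2); searched .O./..X/O.X to 7

PV length from [.O./..X/O.X]: 1 ply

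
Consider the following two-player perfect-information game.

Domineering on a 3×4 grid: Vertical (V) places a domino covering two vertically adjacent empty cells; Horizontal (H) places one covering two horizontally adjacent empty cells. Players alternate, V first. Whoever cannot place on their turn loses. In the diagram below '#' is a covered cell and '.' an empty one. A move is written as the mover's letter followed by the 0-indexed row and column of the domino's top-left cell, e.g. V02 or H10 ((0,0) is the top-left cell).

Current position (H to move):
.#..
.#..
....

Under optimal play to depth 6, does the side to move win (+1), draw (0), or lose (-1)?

ply 1, H at .#../.#../.... | H02=-1→.###/.#../....; H12=+1→.#../.###/....*; H20=-1→.#../.#../##..; H21=-1→.#../.#../.##.; H22=-1→.#../.#../..##
ply 2, V at .#../.###/.... | V00=-1→##../####/....*; V10=-1→.#../####/#...
ply 3, H at ##../####/.... | H02=+1→####/####/....*; H20=+1→##../####/##..; H21=+1→##../####/.##.; H22=+1→##../####/..##
ply 4: ####/####/.... is terminal -1 (V); from .#../.#../.... depth 6

value(.#../.#../...., H) = +1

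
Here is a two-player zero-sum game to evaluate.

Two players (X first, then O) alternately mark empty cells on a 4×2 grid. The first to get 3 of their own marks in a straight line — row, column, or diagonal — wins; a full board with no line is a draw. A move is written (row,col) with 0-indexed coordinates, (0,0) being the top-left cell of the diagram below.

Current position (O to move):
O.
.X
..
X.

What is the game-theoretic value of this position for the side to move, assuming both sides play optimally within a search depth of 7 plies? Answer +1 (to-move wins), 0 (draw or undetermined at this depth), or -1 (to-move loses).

ply 1, O at O./.X/../X. | (0,1)=+0→OO/.X/../X.*; (1,0)=+0→O./OX/../X.; (2,0)=+0→O./.X/O./X.; (2,1)=+0→O./.X/.O/X.; (3,1)=+0→O./.X/../XO
ply 2, X at OO/.X/../X. | (1,0)=+0→OO/XX/../X.*; (2,0)=+0→OO/.X/X./X.; (2,1)=+0→OO/.X/.X/X.; (3,1)=+0→OO/.X/../XX
ply 3, O at OO/XX/../X. | (2,0)=+0→OO/XX/O./X.*; (2,1)=-1→OO/XX/.O/X.; (3,1)=-1→OO/XX/../XO
ply 4, X at OO/XX/O./X. | (2,1)=+0→OO/XX/OX/X.*; (3,1)=+0→OO/XX/O./XX
ply 5, O at OO/XX/OX/X. | (3,1)=+0→OO/XX/OX/XO*
ply 6: OO/XX/OX/XO is terminal +0 (X); from O./.X/../X. depth 7

value(O./.X/../X., O) = 0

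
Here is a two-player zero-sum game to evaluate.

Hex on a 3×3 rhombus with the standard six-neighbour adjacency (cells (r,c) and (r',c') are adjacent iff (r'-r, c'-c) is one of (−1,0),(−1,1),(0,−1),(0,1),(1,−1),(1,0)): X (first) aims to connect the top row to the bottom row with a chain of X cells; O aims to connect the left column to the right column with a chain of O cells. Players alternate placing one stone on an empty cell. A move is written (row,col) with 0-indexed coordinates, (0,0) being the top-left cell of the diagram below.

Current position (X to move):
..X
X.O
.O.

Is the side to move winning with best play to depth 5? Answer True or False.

p1 X@[..X/X.O/.O.]: (0,0)[X.X/X.O/.O.]-1 (0,1)[.XX/X.O/.O.]-1 (1,1)[..X/XXO/.O.]-1 (2,0)[..X/X.O/XO.]+1* (2,2)[..X/X.O/.OX]-1
p2 O@[..X/X.O/XO.]: (0,0)[O.X/X.O/XO.]-1* (0,1)[.OX/X.O/XO.]-1 (1,1)[..X/XOO/XO.]-1 (2,2)[..X/X.O/XOO]-1
p3 X@[O.X/X.O/XO.]: (0,1)[OXX/X.O/XO.]+1* (1,1)[O.X/XXO/XO.]+1 (2,2)[O.X/X.O/XOX]+1
p4 O@[OXX/X.O/XO.] terminal -1; root [..X/X.O/.O.] d5

X winning at [..X/X.O/.O.]: True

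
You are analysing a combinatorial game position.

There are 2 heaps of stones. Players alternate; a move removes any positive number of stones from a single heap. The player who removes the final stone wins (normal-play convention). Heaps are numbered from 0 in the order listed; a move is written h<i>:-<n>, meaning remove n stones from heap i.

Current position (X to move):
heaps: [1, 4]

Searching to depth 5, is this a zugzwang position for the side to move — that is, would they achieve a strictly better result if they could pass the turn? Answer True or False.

zugzwang((1,4), X) = False

ply 1, X at (1,4) | h0:-1=-1→(0,4); h1:-1=-1→(1,3); h1:-2=-1→(1,2); h1:-3=+1→(1,1)*; h1:-4=-1→(1,0)
ply 2, O at (1,1) | h0:-1=-1→(0,1)*; h1:-1=-1→(1,0)
ply 3, X at (0,1) | h1:-1=+1→(0,0)*
ply 4: (0,0) is terminal -1 (O); from (1,4) depth 5
suppose X passes — search the same position with O to move:
pass> ply 1, O at (1,4) | h0:-1=-1→(0,4); h1:-1=-1→(1,3); h1:-2=-1→(1,2); h1:-3=+1→(1,1)*; h1:-4=-1→(1,0)
pass> ply 2, X at (1,1) | h0:-1=-1→(0,1)*; h1:-1=-1→(1,0)
pass> ply 3, O at (0,1) | h1:-1=+1→(0,0)*
pass> ply 4: (0,0) is terminal -1 (X); from (1,4) depth 5
for X: play +1, pass -1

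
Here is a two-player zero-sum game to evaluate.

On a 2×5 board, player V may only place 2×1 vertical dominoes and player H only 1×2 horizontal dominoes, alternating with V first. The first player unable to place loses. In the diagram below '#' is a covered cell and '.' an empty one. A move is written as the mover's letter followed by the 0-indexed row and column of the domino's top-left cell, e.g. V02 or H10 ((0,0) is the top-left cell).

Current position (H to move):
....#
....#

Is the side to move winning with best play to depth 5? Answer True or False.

H winning at [....#/....#]: True

[....#/....#] H move#1: H00:-1/##..#/....#, H01:+1/.##.#/....#*, H02:-1/..###/....#, H10:-1/....#/##..#, H11:+1/....#/.##.#, H12:-1/....#/..###
[.##.#/....#] V move#2: V00:-1/###.#/#...#*, V03:-1/.####/...##
[###.#/#...#] H move#3: H11:-1/###.#/###.#, H12:+1/###.#/#.###*
[###.#/#.###] end (terminal -1, V#4); searched ....#/....# to 5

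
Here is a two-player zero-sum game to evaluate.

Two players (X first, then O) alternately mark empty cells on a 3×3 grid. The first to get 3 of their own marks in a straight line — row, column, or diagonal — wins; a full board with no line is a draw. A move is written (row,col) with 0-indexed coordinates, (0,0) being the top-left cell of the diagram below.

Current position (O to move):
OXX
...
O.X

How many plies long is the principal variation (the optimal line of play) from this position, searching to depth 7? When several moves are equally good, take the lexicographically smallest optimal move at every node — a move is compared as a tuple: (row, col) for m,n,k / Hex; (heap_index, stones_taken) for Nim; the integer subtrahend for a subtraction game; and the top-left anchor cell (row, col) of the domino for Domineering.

PV length from [OXX/.../O.X]: 1 ply

p1 O@[OXX/.../O.X]: (1,0)[OXX/O../O.X]+1* (1,1)[OXX/.O./O.X]-1 (1,2)[OXX/..O/O.X]+0 (2,1)[OXX/.../OOX]-1
p2 X@[OXX/O../O.X] terminal -1; root [OXX/.../O.X] d7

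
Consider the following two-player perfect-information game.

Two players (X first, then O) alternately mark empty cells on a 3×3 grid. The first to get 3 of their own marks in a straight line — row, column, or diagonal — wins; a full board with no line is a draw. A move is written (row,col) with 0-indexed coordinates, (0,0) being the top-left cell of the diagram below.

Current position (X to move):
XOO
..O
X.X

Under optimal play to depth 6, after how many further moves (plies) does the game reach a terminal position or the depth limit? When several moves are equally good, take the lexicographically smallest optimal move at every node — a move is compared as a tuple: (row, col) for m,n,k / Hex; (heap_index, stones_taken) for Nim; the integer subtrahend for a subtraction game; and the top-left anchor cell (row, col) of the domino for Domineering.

ply 1, X at XOO/..O/X.X | (1,0)=+1→XOO/X.O/X.X*; (1,1)=+1→XOO/.XO/X.X; (2,1)=+1→XOO/..O/XXX
ply 2: XOO/X.O/X.X is terminal -1 (O); from XOO/..O/X.X depth 6

PV length from [XOO/..O/X.X]: 1 ply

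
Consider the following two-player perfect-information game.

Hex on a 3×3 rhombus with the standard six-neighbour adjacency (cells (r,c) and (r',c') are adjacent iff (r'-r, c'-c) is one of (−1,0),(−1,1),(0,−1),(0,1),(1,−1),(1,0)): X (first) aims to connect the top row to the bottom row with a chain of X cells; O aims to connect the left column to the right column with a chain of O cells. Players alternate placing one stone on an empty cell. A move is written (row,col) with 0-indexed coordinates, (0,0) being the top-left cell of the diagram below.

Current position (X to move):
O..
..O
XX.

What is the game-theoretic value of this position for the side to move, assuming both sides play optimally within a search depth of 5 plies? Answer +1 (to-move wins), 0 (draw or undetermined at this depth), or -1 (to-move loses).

ply 1, X at O../..O/XX. | (0,1)=+1→OX./..O/XX.*; (0,2)=-1→O.X/..O/XX.; (1,0)=-1→O../X.O/XX.; (1,1)=+1→O../.XO/XX.; (2,2)=-1→O../..O/XXX
ply 2, O at OX./..O/XX. | (0,2)=-1→OXO/..O/XX.*; (1,0)=-1→OX./O.O/XX.; (1,1)=-1→OX./.OO/XX.; (2,2)=-1→OX./..O/XXO
ply 3, X at OXO/..O/XX. | (1,0)=+1→OXO/X.O/XX.*; (1,1)=+1→OXO/.XO/XX.; (2,2)=+1→OXO/..O/XXX
ply 4: OXO/X.O/XX. is terminal -1 (O); from O../..O/XX. depth 5

value(O../..O/XX., X) = +1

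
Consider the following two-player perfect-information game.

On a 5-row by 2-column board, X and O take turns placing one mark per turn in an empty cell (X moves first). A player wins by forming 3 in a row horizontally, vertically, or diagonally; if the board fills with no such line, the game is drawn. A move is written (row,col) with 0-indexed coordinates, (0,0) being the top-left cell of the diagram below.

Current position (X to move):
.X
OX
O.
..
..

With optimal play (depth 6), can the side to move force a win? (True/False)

ply 1, X at .X/OX/O./../.. | (0,0)=-1→XX/OX/O./../..; (2,1)=+1→.X/OX/OX/../..*; (3,0)=-1→.X/OX/O./X./..; (3,1)=-1→.X/OX/O./.X/..; (4,0)=-1→.X/OX/O./../X.; (4,1)=-1→.X/OX/O./../.X
ply 2: .X/OX/OX/../.. is terminal -1 (O); from .X/OX/O./../.. depth 6

X winning at [.X/OX/O./../..]: True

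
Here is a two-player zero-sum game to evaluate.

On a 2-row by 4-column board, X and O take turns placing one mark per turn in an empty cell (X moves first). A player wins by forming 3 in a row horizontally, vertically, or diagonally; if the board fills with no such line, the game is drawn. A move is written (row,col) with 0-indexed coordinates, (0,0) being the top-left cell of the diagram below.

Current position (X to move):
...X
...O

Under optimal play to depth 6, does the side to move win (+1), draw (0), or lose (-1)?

[...X/...O] X move#1: (0,0):+0/X..X/...O*, (0,1):+0/.X.X/...O, (0,2):+0/..XX/...O, (1,0):+0/...X/X..O, (1,1):+0/...X/.X.O, (1,2):+0/...X/..XO
[X..X/...O] O move#2: (0,1):+0/XO.X/...O*, (0,2):+0/X.OX/...O, (1,0):+0/X..X/O..O, (1,1):+0/X..X/.O.O, (1,2):+0/X..X/..OO
[XO.X/...O] X move#3: (0,2):+0/XOXX/...O*, (1,0):+0/XO.X/X..O, (1,1):+0/XO.X/.X.O, (1,2):+0/XO.X/..XO
[XOXX/...O] O move#4: (1,0):+0/XOXX/O..O*, (1,1):+0/XOXX/.O.O, (1,2):+0/XOXX/..OO
[XOXX/O..O] X move#5: (1,1):+0/XOXX/OX.O*, (1,2):+0/XOXX/O.XO
[XOXX/OX.O] O move#6: (1,2):+0/XOXX/OXOO*
[XOXX/OXOO] end (terminal +0, X#7); searched ...X/...O to 6

value(...X/...O, X) = 0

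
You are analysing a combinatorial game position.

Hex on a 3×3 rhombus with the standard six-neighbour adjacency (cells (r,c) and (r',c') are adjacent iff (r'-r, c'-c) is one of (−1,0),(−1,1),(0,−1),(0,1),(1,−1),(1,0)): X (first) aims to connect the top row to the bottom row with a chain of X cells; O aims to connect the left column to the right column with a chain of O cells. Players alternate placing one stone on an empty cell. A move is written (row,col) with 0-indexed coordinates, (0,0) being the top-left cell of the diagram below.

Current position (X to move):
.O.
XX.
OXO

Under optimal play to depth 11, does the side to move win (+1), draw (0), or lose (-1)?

ply 1, X at .O./XX./OXO | (0,0)=+1→XO./XX./OXO*; (0,2)=+1→.OX/XX./OXO; (1,2)=+1→.O./XXX/OXO
ply 2: XO./XX./OXO is terminal -1 (O); from .O./XX./OXO depth 11

value(.O./XX./OXO, X) = +1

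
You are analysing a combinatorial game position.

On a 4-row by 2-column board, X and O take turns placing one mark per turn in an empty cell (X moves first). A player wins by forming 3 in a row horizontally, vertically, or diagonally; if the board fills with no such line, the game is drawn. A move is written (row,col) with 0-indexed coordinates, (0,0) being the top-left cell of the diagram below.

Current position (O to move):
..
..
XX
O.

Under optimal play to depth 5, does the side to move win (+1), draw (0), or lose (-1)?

value(../../XX/O., O) = 0

p1 O@[../../XX/O.]: (0,0)[O./../XX/O.]-1 (0,1)[.O/../XX/O.]+0* (1,0)[../O./XX/O.]-1 (1,1)[../.O/XX/O.]+0 (3,1)[../../XX/OO]+0
p2 X@[.O/../XX/O.]: (0,0)[XO/../XX/O.]+0* (1,0)[.O/X./XX/O.]+0 (1,1)[.O/.X/XX/O.]+0 (3,1)[.O/../XX/OX]+0
p3 O@[XO/../XX/O.]: (1,0)[XO/O./XX/O.]+0* (1,1)[XO/.O/XX/O.]-1 (3,1)[XO/../XX/OO]-1
p4 X@[XO/O./XX/O.]: (1,1)[XO/OX/XX/O.]+0* (3,1)[XO/O./XX/OX]+0
p5 O@[XO/OX/XX/O.]: (3,1)[XO/OX/XX/OO]+0*
p6 X@[XO/OX/XX/OO] terminal +0; root [../../XX/O.] d5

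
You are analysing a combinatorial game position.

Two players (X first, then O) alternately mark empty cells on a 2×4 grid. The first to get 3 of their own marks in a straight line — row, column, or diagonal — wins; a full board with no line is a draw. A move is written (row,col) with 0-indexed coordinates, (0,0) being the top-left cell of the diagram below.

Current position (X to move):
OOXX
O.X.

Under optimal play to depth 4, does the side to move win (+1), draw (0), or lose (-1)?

value(OOXX/O.X., X) = 0

p1 X@[OOXX/O.X.]: (1,1)[OOXX/OXX.]+0* (1,3)[OOXX/O.XX]+0
p2 O@[OOXX/OXX.]: (1,3)[OOXX/OXXO]+0*
p3 X@[OOXX/OXXO] terminal +0; root [OOXX/O.X.] d4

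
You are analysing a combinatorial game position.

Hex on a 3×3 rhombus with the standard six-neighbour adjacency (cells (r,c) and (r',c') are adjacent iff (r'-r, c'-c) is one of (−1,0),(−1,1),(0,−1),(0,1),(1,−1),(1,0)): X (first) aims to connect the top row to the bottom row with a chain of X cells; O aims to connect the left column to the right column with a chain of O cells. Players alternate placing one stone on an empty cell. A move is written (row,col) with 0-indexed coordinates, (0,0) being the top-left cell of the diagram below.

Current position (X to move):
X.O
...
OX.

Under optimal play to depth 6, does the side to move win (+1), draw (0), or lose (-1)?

ply 1, X at X.O/.../OX. | (0,1)=-1→XXO/.../OX.; (1,0)=-1→X.O/X../OX.; (1,1)=+1→X.O/.X./OX.*; (1,2)=-1→X.O/..X/OX.; (2,2)=-1→X.O/.../OXX
ply 2, O at X.O/.X./OX. | (0,1)=-1→XOO/.X./OX.*; (1,0)=-1→X.O/OX./OX.; (1,2)=-1→X.O/.XO/OX.; (2,2)=-1→X.O/.X./OXO
ply 3, X at XOO/.X./OX. | (1,0)=+1→XOO/XX./OX.*; (1,2)=-1→XOO/.XX/OX.; (2,2)=-1→XOO/.X./OXX
ply 4: XOO/XX./OX. is terminal -1 (O); from X.O/.../OX. depth 6

value(X.O/.../OX., X) = +1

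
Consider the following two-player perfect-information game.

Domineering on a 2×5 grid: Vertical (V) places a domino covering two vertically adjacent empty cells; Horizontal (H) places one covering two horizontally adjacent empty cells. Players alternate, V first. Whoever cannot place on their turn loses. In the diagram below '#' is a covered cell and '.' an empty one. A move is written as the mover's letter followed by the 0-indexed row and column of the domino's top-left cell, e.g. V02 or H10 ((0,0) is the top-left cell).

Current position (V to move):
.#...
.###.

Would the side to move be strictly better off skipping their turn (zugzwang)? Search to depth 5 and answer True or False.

zugzwang(.#.../.###., V) = False

ply 1, V at .#.../.###. | V00=-1→##.../####.; V04=+1→.#..#/.####*
ply 2, H at .#..#/.#### | H02=-1→.####/.####*
ply 3, V at .####/.#### | V00=+1→#####/#####*
ply 4: #####/##### is terminal -1 (H); from .#.../.###. depth 5
suppose V passes — search the same position with H to move:
pass> ply 1, H at .#.../.###. | H02=-1→.###./.###.*; H03=-1→.#.##/.###.
pass> ply 2, V at .###./.###. | V00=+1→####./####.*; V04=+1→.####/.####
pass> ply 3: ####./####. is terminal -1 (H); from .#.../.###. depth 5
for V: play +1, pass +1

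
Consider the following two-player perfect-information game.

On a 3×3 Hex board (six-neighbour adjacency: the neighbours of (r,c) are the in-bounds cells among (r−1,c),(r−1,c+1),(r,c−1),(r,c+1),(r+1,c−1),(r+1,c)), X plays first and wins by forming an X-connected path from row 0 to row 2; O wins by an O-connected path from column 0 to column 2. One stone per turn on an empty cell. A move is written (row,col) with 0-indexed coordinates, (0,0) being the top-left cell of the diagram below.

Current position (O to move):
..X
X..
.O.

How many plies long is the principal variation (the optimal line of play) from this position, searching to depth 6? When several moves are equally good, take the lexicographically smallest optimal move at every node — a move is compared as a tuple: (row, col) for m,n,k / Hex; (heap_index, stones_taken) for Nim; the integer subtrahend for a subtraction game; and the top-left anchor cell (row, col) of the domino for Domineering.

PV length from [..X/X../.O.]: 5 plies

[..X/X../.O.] O move#1: (0,0):-1/O.X/X../.O., (0,1):-1/.OX/X../.O., (1,1):-1/..X/XO./.O., (1,2):-1/..X/X.O/.O., (2,0):+1/..X/X../OO.*, (2,2):-1/..X/X../.OO
[..X/X../OO.] X move#2: (0,0):-1/X.X/X../OO.*, (0,1):-1/.XX/X../OO., (1,1):-1/..X/XX./OO., (1,2):-1/..X/X.X/OO., (2,2):-1/..X/X../OOX
[X.X/X../OO.] O move#3: (0,1):+1/XOX/X../OO.*, (1,1):+1/X.X/XO./OO., (1,2):+1/X.X/X.O/OO., (2,2):+1/X.X/X../OOO
[XOX/X../OO.] X move#4: (1,1):-1/XOX/XX./OO.*, (1,2):-1/XOX/X.X/OO., (2,2):-1/XOX/X../OOX
[XOX/XX./OO.] O move#5: (1,2):+1/XOX/XXO/OO.*, (2,2):+1/XOX/XX./OOO
[XOX/XXO/OO.] end (terminal -1, X#6); searched ..X/X../.O. to 6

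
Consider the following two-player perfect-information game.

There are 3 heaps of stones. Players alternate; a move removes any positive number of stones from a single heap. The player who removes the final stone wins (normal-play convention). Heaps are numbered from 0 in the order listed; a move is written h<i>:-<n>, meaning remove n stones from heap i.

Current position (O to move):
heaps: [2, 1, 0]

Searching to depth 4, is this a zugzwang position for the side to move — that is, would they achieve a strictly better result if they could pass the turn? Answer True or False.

ply 1, O at (2,1,0) | h0:-1=+1→(1,1,0)*; h0:-2=-1→(0,1,0); h1:-1=-1→(2,0,0)
ply 2, X at (1,1,0) | h0:-1=-1→(0,1,0)*; h1:-1=-1→(1,0,0)
ply 3, O at (0,1,0) | h1:-1=+1→(0,0,0)*
ply 4: (0,0,0) is terminal -1 (X); from (2,1,0) depth 4
pass branch (X moves first from the same position):
  | ply 1, X at (2,1,0) | h0:-1=+1→(1,1,0)*; h0:-2=-1→(0,1,0); h1:-1=-1→(2,0,0)
  | ply 2, O at (1,1,0) | h0:-1=-1→(0,1,0)*; h1:-1=-1→(1,0,0)
  | ply 3, X at (0,1,0) | h1:-1=+1→(0,0,0)*
  | ply 4: (0,0,0) is terminal -1 (O); from (2,1,0) depth 4
O moving scores +1; O passing scores -1

zugzwang((2,1,0), O) = False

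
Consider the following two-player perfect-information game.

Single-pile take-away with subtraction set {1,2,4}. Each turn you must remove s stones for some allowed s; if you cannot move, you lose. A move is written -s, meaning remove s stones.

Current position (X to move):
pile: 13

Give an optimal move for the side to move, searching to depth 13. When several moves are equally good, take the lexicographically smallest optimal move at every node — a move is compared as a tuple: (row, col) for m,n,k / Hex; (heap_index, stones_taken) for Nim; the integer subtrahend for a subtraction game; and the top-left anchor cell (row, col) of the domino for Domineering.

X's best at [13]: -1

p1 X@[13]: -1[12]+1* -2[11]-1 -4[9]+1
p2 O@[12]: -1[11]-1* -2[10]-1 -4[8]-1
p3 X@[11]: -1[10]-1 -2[9]+1* -4[7]-1
p4 O@[9]: -1[8]-1* -2[7]-1 -4[5]-1
p5 X@[8]: -1[7]-1 -2[6]+1* -4[4]-1
p6 O@[6]: -1[5]-1* -2[4]-1 -4[2]-1
p7 X@[5]: -1[4]-1 -2[3]+1* -4[1]-1
p8 O@[3]: -1[2]-1* -2[1]-1
p9 X@[2]: -1[1]-1 -2[0]+1*
p10 O@[0] terminal -1; root [13] d13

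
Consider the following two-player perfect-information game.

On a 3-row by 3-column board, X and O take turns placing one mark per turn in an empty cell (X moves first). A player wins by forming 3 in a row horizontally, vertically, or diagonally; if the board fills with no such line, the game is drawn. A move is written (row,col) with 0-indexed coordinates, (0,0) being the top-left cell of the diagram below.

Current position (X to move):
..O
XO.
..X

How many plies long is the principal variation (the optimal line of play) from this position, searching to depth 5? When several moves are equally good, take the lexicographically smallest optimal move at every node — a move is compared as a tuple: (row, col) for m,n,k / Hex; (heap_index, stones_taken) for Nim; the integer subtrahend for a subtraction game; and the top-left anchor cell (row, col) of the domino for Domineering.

PV length from [..O/XO./..X]: 3 plies

ply 1, X at ..O/XO./..X | (0,0)=-1→X.O/XO./..X; (0,1)=-1→.XO/XO./..X; (1,2)=-1→..O/XOX/..X; (2,0)=+1→..O/XO./X.X*; (2,1)=-1→..O/XO./.XX
ply 2, O at ..O/XO./X.X | (0,0)=-1→O.O/XO./X.X*; (0,1)=-1→.OO/XO./X.X; (1,2)=-1→..O/XOO/X.X; (2,1)=-1→..O/XO./XOX
ply 3, X at O.O/XO./X.X | (0,1)=+0→OXO/XO./X.X; (1,2)=-1→O.O/XOX/X.X; (2,1)=+1→O.O/XO./XXX*
ply 4: O.O/XO./XXX is terminal -1 (O); from ..O/XO./..X depth 5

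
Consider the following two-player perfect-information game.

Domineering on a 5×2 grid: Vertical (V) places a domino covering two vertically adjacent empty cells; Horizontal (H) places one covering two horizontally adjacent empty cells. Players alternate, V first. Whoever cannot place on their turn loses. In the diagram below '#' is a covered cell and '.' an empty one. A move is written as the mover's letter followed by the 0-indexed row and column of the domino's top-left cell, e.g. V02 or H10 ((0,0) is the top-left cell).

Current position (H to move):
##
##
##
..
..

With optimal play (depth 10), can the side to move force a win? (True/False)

ply 1, H at ##/##/##/../.. | H30=+1→##/##/##/##/..*; H40=+1→##/##/##/../##
ply 2: ##/##/##/##/.. is terminal -1 (V); from ##/##/##/../.. depth 10

H winning at [##/##/##/../..]: True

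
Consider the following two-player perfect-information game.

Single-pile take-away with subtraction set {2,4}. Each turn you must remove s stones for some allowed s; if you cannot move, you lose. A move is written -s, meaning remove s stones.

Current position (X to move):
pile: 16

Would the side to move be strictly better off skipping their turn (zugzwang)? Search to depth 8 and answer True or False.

zugzwang(16, X) = False

ply 1, X at 16 | -2=-1→14; -4=+1→12*
ply 2, O at 12 | -2=-1→10*; -4=-1→8
ply 3, X at 10 | -2=-1→8; -4=+1→6*
ply 4, O at 6 | -2=-1→4*; -4=-1→2
ply 5, X at 4 | -2=-1→2; -4=+1→0*
ply 6: 0 is terminal -1 (O); from 16 depth 8
suppose X passes — search the same position with O to move:
pass> ply 1, O at 16 | -2=-1→14; -4=+1→12*
pass> ply 2, X at 12 | -2=-1→10*; -4=-1→8
pass> ply 3, O at 10 | -2=-1→8; -4=+1→6*
pass> ply 4, X at 6 | -2=-1→4*; -4=-1→2
pass> ply 5, O at 4 | -2=-1→2; -4=+1→0*
pass> ply 6: 0 is terminal -1 (X); from 16 depth 8
for X: play +1, pass -1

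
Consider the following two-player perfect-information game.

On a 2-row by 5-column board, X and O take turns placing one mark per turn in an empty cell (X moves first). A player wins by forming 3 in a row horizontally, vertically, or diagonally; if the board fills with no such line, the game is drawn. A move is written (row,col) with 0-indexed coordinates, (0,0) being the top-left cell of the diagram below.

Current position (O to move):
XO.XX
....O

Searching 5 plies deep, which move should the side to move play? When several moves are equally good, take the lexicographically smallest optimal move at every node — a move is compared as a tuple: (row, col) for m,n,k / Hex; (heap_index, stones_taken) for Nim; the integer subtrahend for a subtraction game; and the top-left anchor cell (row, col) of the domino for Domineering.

O's best at [XO.XX/....O]: (0,2)

ply 1, O at XO.XX/....O | (0,2)=+0→XOOXX/....O*; (1,0)=-1→XO.XX/O...O; (1,1)=-1→XO.XX/.O..O; (1,2)=-1→XO.XX/..O.O; (1,3)=-1→XO.XX/...OO
ply 2, X at XOOXX/....O | (1,0)=+0→XOOXX/X...O*; (1,1)=+0→XOOXX/.X..O; (1,2)=+0→XOOXX/..X.O; (1,3)=+0→XOOXX/...XO
ply 3, O at XOOXX/X...O | (1,1)=+0→XOOXX/XO..O*; (1,2)=+0→XOOXX/X.O.O; (1,3)=+0→XOOXX/X..OO
ply 4, X at XOOXX/XO..O | (1,2)=+0→XOOXX/XOX.O*; (1,3)=+0→XOOXX/XO.XO
ply 5, O at XOOXX/XOX.O | (1,3)=+0→XOOXX/XOXOO*
ply 6: XOOXX/XOXOO is terminal +0 (X); from XO.XX/....O depth 5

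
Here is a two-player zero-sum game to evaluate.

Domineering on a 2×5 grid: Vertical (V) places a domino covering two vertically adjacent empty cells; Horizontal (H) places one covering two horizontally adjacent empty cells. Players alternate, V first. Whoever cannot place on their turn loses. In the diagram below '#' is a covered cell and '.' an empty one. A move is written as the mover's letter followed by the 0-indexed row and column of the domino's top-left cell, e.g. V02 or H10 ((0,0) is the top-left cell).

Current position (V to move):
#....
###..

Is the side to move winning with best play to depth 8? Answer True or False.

p1 V@[#..../###..]: V03[#..#./####.]+1* V04[#...#/###.#]-1
p2 H@[#..#./####.]: H01[####./####.]-1*
p3 V@[####./####.]: V04[#####/#####]+1*
p4 H@[#####/#####] terminal -1; root [#..../###..] d8

V winning at [#..../###..]: True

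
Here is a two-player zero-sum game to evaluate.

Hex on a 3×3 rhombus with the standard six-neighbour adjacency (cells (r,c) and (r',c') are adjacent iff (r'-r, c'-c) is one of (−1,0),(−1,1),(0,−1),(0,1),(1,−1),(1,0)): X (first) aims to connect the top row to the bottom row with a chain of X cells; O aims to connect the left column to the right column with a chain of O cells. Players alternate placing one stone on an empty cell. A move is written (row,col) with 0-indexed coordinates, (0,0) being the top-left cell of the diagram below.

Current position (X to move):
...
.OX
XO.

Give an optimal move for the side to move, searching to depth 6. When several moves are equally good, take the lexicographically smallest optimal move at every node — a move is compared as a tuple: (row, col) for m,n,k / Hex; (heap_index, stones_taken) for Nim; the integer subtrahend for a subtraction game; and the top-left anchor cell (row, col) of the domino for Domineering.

X's best at [.../.OX/XO.]: (0,2)

[.../.OX/XO.] X move#1: (0,0):-1/X../.OX/XO., (0,1):-1/.X./.OX/XO., (0,2):+1/..X/.OX/XO.*, (1,0):+1/.../XOX/XO., (2,2):+1/.../.OX/XOX
[..X/.OX/XO.] O move#2: (0,0):-1/O.X/.OX/XO.*, (0,1):-1/.OX/.OX/XO., (1,0):-1/..X/OOX/XO., (2,2):-1/..X/.OX/XOO
[O.X/.OX/XO.] X move#3: (0,1):+1/OXX/.OX/XO.*, (1,0):+1/O.X/XOX/XO., (2,2):+1/O.X/.OX/XOX
[OXX/.OX/XO.] O move#4: (1,0):-1/OXX/OOX/XO.*, (2,2):-1/OXX/.OX/XOO
[OXX/OOX/XO.] X move#5: (2,2):+1/OXX/OOX/XOX*
[OXX/OOX/XOX] end (terminal -1, O#6); searched .../.OX/XO. to 6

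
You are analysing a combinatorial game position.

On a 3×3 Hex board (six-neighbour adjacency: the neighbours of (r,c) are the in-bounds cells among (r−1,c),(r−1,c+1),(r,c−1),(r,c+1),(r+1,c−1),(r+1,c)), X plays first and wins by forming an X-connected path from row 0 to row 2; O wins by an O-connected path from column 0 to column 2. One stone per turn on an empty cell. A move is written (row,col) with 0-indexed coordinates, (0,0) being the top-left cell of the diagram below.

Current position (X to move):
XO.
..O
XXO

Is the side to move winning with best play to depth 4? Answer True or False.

X winning at [XO./..O/XXO]: True

p1 X@[XO./..O/XXO]: (0,2)[XOX/..O/XXO]+1* (1,0)[XO./X.O/XXO]+1 (1,1)[XO./.XO/XXO]+1
p2 O@[XOX/..O/XXO]: (1,0)[XOX/O.O/XXO]-1* (1,1)[XOX/.OO/XXO]-1
p3 X@[XOX/O.O/XXO]: (1,1)[XOX/OXO/XXO]+1*
p4 O@[XOX/OXO/XXO] terminal -1; root [XO./..O/XXO] d4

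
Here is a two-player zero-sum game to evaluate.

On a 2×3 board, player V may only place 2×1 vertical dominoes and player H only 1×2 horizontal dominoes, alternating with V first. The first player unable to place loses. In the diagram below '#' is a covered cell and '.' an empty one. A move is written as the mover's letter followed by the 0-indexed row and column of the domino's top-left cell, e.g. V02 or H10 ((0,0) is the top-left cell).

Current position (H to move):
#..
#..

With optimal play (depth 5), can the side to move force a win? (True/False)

H winning at [#../#..]: True

p1 H@[#../#..]: H01[###/#..]+1* H11[#../###]+1
p2 V@[###/#..] terminal -1; root [#../#..] d5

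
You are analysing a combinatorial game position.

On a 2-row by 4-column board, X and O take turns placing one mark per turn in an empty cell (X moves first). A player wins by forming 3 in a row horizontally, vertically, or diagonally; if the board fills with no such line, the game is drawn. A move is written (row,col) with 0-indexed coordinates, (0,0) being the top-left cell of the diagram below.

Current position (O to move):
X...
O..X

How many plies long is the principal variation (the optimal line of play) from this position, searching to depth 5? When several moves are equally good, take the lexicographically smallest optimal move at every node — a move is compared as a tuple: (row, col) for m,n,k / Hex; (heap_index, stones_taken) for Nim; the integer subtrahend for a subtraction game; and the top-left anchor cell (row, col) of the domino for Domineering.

p1 O@[X.../O..X]: (0,1)[XO../O..X]+0* (0,2)[X.O./O..X]+0 (0,3)[X..O/O..X]+0 (1,1)[X.../OO.X]+0 (1,2)[X.../O.OX]+0
p2 X@[XO../O..X]: (0,2)[XOX./O..X]+0* (0,3)[XO.X/O..X]+0 (1,1)[XO../OX.X]+0 (1,2)[XO../O.XX]+0
p3 O@[XOX./O..X]: (0,3)[XOXO/O..X]+0* (1,1)[XOX./OO.X]+0 (1,2)[XOX./O.OX]+0
p4 X@[XOXO/O..X]: (1,1)[XOXO/OX.X]+0* (1,2)[XOXO/O.XX]+0
p5 O@[XOXO/OX.X]: (1,2)[XOXO/OXOX]+0*
p6 X@[XOXO/OXOX] terminal +0; root [X.../O..X] d5

PV length from [X.../O..X]: 5 plies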